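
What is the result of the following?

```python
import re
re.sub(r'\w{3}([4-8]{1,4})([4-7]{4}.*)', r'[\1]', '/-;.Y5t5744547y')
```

'/-;.[574]'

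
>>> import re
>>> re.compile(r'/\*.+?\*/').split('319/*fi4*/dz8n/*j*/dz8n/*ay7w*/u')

['319', 'dz8n', 'dz8n', 'u']

Matches to split on: at [3:10] → '/*fi4*/'; at [14:19] → '/*j*/'; at [23:31] → '/*ay7w*/'.
Splitting on the pattern gives 4 pieces.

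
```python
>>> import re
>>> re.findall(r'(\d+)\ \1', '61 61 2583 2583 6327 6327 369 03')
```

['61', '2583', '6327']

After group 1 captures some text, `\1` only succeeds where that same text appears again.
`findall` collects group 1 from each match (3 total).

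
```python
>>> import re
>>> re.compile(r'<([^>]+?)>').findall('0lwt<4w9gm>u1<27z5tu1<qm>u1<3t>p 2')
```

`findall` collects group 1 from each match (3 total).

['4w9gm', '27z5tu1<qm', '3t']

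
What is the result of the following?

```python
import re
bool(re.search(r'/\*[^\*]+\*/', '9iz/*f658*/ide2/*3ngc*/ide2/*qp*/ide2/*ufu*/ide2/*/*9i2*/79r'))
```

True

The match spans [3:11] → '/*f658*/'.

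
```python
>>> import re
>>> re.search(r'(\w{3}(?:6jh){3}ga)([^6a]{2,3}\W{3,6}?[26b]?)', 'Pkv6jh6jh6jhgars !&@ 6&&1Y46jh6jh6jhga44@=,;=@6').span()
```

The pattern matches exactly 3 of a word character, then the literal '6jh' repeated 3 times, then the literal 'ga' (captured); then 2 to 3 of any character except [6a], then 3 to 6 of a non-word character (lazy), then optionally one of [26b] (captured).
A non-greedy quantifier consumes as few characters as it can — just enough that the remainder of the pattern still matches from where it stops; whatever follows it matches normally.
`re.search` scans for the first position where the pattern succeeds.
The match spans [0:20] → 'Pkv6jh6jh6jhgars !&@'.
Captured: group 1 = 'Pkv6jh6jh6jhga', group 2 = 'rs !&@'.

(0, 20)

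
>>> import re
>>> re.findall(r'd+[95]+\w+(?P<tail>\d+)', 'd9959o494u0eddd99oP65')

['5']

With a single group, `findall` returns only what that group captured — 1 item.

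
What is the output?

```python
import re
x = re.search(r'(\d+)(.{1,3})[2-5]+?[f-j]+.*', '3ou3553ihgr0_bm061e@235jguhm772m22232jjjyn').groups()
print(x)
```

('3', 'ou3')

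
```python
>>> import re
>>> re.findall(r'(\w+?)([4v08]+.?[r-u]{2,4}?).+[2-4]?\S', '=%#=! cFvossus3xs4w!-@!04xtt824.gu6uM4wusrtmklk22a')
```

[('cF', 'voss')]

With the lazy modifier that quantifier settles for the fewest repetitions that let the rest of the pattern succeed (the atoms after it are unaffected and can still be greedy).
2 groups means the one result is a tuple of 2 captured strings — 1 here.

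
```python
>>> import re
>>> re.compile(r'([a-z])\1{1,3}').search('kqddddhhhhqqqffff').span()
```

`\1` is not a pattern — it's the concrete string captured by group 1, re-applied verbatim.
Unlike `match`, `search` isn't anchored — it looks for the pattern anywhere in the string.
The match spans [2:6] → 'dddd'.
Captured: group 1 = 'd'.

(2, 6)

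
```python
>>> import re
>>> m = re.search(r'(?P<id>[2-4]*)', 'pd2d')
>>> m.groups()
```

The pattern matches zero or more of a character in [2-4] (captured as 'id').
`search` walks the string left to right and returns the first match it finds.
The match spans [0:0] → ''.
Captured: group 1 = ''.

('',)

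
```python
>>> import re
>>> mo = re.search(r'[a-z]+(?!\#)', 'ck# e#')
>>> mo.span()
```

(0, 1)

A negative assertion filters positions out without eating any characters.
`re.search` tries every starting position until one works.
The match spans [0:1] → 'c'.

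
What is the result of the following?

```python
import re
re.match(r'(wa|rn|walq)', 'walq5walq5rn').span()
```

(0, 2)

Branches in `(...|...)` are attempted left-to-right; the first branch that allows the whole pattern to succeed is taken.
`re.match` only tries the pattern at the start of the string.
The match spans [0:2] → 'wa'.
Captured: group 1 = 'wa'.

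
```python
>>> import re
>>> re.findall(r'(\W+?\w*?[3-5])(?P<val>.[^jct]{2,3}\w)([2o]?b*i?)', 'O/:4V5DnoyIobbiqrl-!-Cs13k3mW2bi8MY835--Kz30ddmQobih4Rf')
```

[('/:4', 'V5Dno', ''), ('-!-Cs13', 'k3mW2', 'bi'), ('--Kz3', '0ddmQ', 'obi')]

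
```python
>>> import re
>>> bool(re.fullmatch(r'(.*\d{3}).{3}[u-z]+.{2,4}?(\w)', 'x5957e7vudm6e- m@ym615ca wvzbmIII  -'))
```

False

For `fullmatch`, every character of the input must be accounted for by the pattern.
Here there's no way to consume every character, so the call returns None, and `bool(None)` is False.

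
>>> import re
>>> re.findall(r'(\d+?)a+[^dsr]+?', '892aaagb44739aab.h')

['892', '44739']

The pattern matches one or more of a digit (lazy) (captured); then one or more of a literal 'a'; then one or more of any character except [dsr] (lazy).
With the lazy modifier that quantifier settles for the fewest repetitions that let the rest of the pattern succeed (the atoms after it are unaffected and can still be greedy).
Scanning left to right: at [0:7] match '892aaag', group 1 = '892'; at [8:16] match '44739aab', group 1 = '44739'.
One capturing group, so `findall` returns just the captured substring from each match — 2 in all.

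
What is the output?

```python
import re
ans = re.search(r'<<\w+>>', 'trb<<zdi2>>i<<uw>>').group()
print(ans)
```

`re.search` tries every starting position until one works.
The match spans [3:11] → '<<zdi2>>'.

<<zdi2>>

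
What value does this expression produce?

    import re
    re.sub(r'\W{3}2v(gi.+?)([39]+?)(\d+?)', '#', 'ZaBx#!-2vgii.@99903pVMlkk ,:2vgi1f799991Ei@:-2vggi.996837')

Because the quantifier is non-greedy, it stops expanding at the earliest point where the rest of the pattern can succeed.
Each match is replaced by '#'.

'ZaBx#903pVMlkk#991Ei@:-2vggi.996837'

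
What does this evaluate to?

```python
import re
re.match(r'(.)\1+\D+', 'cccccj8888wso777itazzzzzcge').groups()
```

('c',)

The match spans [0:6] → 'cccccj'.
Captured: group 1 = 'c'.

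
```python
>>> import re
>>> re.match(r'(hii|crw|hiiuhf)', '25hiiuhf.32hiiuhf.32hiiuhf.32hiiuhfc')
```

With `match`, the pattern is implicitly anchored at the beginning.
Here the pattern fails at index 0, so the call returns None.

None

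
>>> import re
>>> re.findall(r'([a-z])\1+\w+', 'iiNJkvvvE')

`\1` is not a pattern — it's the concrete string captured by group 1, re-applied verbatim.
One capturing group, so `findall` returns just the captured substring from the one match — 1 in all.

['i']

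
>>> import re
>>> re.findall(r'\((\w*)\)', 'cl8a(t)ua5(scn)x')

['t', 'scn']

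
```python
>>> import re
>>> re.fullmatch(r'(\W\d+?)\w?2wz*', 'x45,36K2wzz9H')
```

None

For `fullmatch`, every character of the input must be accounted for by the pattern.
Here there's no way to consume every character, so the call returns None.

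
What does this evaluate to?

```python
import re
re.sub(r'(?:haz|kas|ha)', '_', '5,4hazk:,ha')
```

'5,4_k:,_'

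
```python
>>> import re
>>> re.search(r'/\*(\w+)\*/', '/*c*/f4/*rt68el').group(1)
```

'c'

`re.search` scans for the first position where the pattern succeeds.
The match spans [0:5] → '/*c*/'.
Captured: group 1 = 'c'.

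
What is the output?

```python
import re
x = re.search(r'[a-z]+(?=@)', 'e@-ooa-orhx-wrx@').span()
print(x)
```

(0, 1)

Lookahead/lookbehind check context without consuming it, so the matched span excludes the asserted characters.
`re.search` scans for the first position where the pattern succeeds.
The match spans [0:1] → 'e'.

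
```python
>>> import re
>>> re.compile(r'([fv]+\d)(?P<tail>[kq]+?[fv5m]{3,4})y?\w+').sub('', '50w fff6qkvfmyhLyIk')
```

'50w '

Pattern: one or more of one of [fv], then a digit (captured); then one or more of one of [kq] (lazy), then 3 to 4 of one of [fv5m] (captured as 'tail'); then optionally a literal 'y', then one or more of a word character.
Matches: at [4:19] → 'fff6qkvfmyhLyIk'.
Every occurrence is swapped for ''.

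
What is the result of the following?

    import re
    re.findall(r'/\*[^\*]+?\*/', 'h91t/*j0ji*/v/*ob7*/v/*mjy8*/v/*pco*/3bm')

['/*j0ji*/', '/*ob7*/', '/*mjy8*/', '/*pco*/']

Matches: at [4:12] → '/*j0ji*/'; at [13:20] → '/*ob7*/'; at [21:29] → '/*mjy8*/'; at [30:37] → '/*pco*/'.
Since nothing is captured, `findall` lists the 4 matched substrings directly.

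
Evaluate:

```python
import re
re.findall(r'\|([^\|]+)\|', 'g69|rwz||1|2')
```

['rwz', '1']

Matches: at [3:8] match '|rwz|', group 1 = 'rwz'; at [8:11] match '|1|', group 1 = '1'.
With a single group, `findall` returns only what that group captured — 2 items.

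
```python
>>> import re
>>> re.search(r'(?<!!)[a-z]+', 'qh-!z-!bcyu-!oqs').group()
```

A negative assertion filters positions out without eating any characters.
The match spans [0:2] → 'qh'.

'qh'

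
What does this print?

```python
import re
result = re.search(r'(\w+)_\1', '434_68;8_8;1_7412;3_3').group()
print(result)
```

8_8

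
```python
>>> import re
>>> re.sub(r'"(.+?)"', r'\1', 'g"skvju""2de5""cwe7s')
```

'gskvju2de5"cwe7s'

Because the quantifier is non-greedy, it stops expanding at the earliest point where the rest of the pattern can succeed.
Matches: at [1:8] → '"skvju"'; at [8:14] → '"2de5"'.
Each match is replaced using the text its own group 1 captured.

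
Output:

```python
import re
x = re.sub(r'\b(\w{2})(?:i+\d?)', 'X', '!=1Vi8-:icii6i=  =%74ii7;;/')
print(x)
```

This matches a word boundary (`\b`, zero-width); then exactly 2 of a word character (captured); then one or more of a literal 'i', then optionally a digit (non-capturing group).
Each match is replaced by 'X'.

!=X-:Xi=  =%X;;/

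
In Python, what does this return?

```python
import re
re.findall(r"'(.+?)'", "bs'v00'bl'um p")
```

The `?` after the quantifier makes it lazy — it takes as little as possible before letting the rest of the pattern try.
Scanning left to right: at [2:7] match "'v00'", group 1 = 'v00'.
`findall` collects group 1 from the one match (1 total).

['v00']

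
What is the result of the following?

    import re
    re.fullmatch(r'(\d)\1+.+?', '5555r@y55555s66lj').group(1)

`\1` is not a pattern — it's the concrete string captured by group 1, re-applied verbatim.
`re.fullmatch` is like wrapping the pattern in `^…$` (in single-line mode).
The match spans [0:17] → '5555r@y55555s66lj'.
Captured: group 1 = '5'.

'5'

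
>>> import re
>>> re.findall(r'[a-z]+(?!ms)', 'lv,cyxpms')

The negative lookahead/lookbehind blocks any match where the forbidden context is present.
Matches: at [0:2] → 'lv'; at [3:9] → 'cyxpms'.
`findall` yields the raw match text (2 of them) because the pattern has no groups.

['lv', 'cyxpms']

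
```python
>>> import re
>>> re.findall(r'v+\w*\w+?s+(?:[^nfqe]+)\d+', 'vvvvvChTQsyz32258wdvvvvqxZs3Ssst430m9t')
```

['vvvvvChTQsyz32258wdvvvvqxZs3Ssst430m9']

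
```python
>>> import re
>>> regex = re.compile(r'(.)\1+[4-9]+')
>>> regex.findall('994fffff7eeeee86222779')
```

['9', 'f', 'e', '2']

`\1` has to match the exact text group 1 already captured.
Walking the string: at [0:3] match '994', group 1 = '9'; at [3:9] match 'fffff7', group 1 = 'f'; at [9:16] match 'eeeee86', group 1 = 'e'; at [16:22] match '222779', group 1 = '2'.
One capturing group, so `findall` returns just the captured substring from each match — 4 in all.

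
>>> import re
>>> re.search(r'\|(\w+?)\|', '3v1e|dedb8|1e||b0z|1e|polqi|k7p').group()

'|dedb8|'

`re.search` scans for the first position where the pattern succeeds.
The match spans [4:11] → '|dedb8|'.
Captured: group 1 = 'dedb8'.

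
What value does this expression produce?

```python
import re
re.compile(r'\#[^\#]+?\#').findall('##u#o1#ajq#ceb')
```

['#u#', '#ajq#']

Scanning left to right: at [1:4] → '#u#'; at [6:11] → '#ajq#'.
`findall` yields the raw match text (2 of them) because the pattern has no groups.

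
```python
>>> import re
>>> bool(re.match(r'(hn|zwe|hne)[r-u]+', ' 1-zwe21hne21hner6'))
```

False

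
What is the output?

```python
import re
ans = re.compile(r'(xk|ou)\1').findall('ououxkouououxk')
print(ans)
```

['ou', 'ou']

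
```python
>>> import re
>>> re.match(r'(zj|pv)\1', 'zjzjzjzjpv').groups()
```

('zj',)

The match spans [0:4] → 'zjzj'.
Captured: group 1 = 'zj'.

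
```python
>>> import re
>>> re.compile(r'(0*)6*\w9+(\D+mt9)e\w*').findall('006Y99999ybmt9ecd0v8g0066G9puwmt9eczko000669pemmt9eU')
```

2 groups means the one result is a tuple of 2 captured strings — 1 here.

[('00', 'ybmt9')]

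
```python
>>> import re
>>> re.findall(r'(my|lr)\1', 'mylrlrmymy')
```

['lr', 'my']

After group 1 captures some text, `\1` only succeeds where that same text appears again.
With a single group, `findall` returns only what that group captured — 2 items.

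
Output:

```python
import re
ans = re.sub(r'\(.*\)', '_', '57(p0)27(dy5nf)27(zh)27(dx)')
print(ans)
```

Matches: at [2:27] → '(p0)27(dy5nf)27(zh)27(dx)'.
`sub` substitutes '_' at each match site.

57_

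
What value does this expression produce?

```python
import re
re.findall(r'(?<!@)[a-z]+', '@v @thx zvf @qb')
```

['hx', 'zvf', 'b']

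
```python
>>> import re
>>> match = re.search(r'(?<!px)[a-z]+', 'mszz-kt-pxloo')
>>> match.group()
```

'mszz'

Because the assertion is negative and zero-width, positions next to the forbidden text are skipped.
`re.search` tries every starting position until one works.
The match spans [0:4] → 'mszz'.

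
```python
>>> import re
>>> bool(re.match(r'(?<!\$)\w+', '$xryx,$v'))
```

False

With `match`, the pattern is implicitly anchored at the beginning.
Here position 0 doesn't satisfy it, so the call returns None, and `bool(None)` is False.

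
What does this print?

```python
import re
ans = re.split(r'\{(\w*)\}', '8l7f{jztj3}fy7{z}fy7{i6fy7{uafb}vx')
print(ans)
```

['8l7f', 'jztj3', 'fy7', 'z', 'fy7{i6fy7', 'uafb', 'vx']

`re.split` interleaves the captured-group text with the surrounding fragments.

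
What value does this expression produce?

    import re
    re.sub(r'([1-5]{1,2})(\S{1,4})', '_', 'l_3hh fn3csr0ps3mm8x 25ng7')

Pattern: 1 to 2 of a character in [1-5] (captured); then 1 to 4 of a non-whitespace character (captured).
Matches: at [2:5] → '3hh'; at [8:13] → '3csr0'; at [15:20] → '3mm8x'; at [21:26] → '25ng7'.
`sub` substitutes '_' at each match site.

'l__ fn_ps_ _'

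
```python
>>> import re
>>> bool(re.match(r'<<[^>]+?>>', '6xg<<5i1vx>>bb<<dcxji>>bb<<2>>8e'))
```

With `match`, the pattern is implicitly anchored at the beginning.
Here the string doesn't start with a match, so the call returns None, and `bool(None)` is False.

False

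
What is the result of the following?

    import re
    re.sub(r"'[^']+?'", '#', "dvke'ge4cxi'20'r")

`sub` substitutes '#' at each match site.

"dvke#20'r"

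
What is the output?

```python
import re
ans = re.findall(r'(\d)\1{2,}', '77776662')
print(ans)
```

A backreference is literal: `\1` must see the identical characters the first group matched.
One capturing group, so `findall` returns just the captured substring from each match — 2 in all.

['7', '6']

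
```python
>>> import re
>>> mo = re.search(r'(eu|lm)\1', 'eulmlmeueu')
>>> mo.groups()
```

The match spans [2:6] → 'lmlm'.
Captured: group 1 = 'lm'.

('lm',)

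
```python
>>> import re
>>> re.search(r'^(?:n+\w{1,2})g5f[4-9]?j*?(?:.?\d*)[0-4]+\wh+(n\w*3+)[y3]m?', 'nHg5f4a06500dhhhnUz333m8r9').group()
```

This matches anchored at the start of the string; then one or more of the literal 'n', then 1 to 2 of a word character (non-capturing group); then the literal 'g5f', then optionally a character in [4-9], then zero or more of the literal 'j' (lazy); then optionally any character, then zero or more of a digit (non-capturing group); then one or more of a character in [0-4], then a word character, then one or more of a literal 'h'; then the literal 'n', then zero or more of a word character, then one or more of a literal '3' (captured); then one of [y3], then optionally the literal 'm'.
`re.search` scans for the first position where the pattern succeeds.
The match spans [0:23] → 'nHg5f4a06500dhhhnUz333m'.
Captured: group 1 = 'nUz33'.

'nHg5f4a06500dhhhnUz333m'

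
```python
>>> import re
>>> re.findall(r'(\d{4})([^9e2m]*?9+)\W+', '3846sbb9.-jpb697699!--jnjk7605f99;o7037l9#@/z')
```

[('3846', 'sbb9'), ('6976', '99'), ('7605', 'f99'), ('7037', 'l9')]

Pattern: exactly 4 of a digit (captured); then zero or more of any character except [9e2m] (lazy), then one or more of the literal '9' (captured); then one or more of a non-word character.
Scanning left to right: at [0:10] match '3846sbb9.-', groups = ('3846', 'sbb9'); at [13:22] match '697699!--', groups = ('6976', '99'); at [26:34] match '7605f99;', groups = ('7605', 'f99'); at [35:44] match '7037l9#@/', groups = ('7037', 'l9').
Multiple groups make `findall` return tuples — one 2-tuple for each match.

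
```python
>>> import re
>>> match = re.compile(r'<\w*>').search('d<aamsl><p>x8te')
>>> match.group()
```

'<aamsl>'

`search` walks the string left to right and returns the first match it finds.
The match spans [1:8] → '<aamsl>'.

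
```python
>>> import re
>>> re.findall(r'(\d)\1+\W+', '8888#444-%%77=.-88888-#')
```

After group 1 captures some text, `\1` only succeeds where that same text appears again.
Walking the string: at [0:5] match '8888#', group 1 = '8'; at [5:11] match '444-%%', group 1 = '4'; at [11:16] match '77=.-', group 1 = '7'; at [16:23] match '88888-#', group 1 = '8'.
With a single group, `findall` returns only what that group captured — 4 items.

['8', '4', '7', '8']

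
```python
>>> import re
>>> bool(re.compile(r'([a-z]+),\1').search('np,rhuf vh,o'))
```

False

A backreference is literal: `\1` must see the identical characters the first group matched.
Here the pattern never matches, so the call returns None, and `bool(None)` is False.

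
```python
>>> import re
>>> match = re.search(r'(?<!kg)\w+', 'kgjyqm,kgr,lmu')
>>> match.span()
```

(0, 6)

The negative lookaround is zero-width — it rules out positions where the adjacent text would match, without consuming anything.
`re.search` scans for the first position where the pattern succeeds.
The match spans [0:6] → 'kgjyqm'.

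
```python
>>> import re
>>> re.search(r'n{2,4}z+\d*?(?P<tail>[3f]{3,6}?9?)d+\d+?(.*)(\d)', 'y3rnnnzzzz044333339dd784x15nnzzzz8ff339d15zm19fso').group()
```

'nnnzzzz044333339dd784x15nnzzzz8ff339d15zm19'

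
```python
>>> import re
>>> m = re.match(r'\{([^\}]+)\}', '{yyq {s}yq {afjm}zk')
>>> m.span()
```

`re.match` won't scan ahead — the pattern has to work from the very first character.
The match spans [0:8] → '{yyq {s}'.
Captured: group 1 = 'yyq {s'.

(0, 8)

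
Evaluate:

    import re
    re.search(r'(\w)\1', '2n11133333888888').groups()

('1',)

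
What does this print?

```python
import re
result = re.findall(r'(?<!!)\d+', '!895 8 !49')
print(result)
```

['95', '8', '9']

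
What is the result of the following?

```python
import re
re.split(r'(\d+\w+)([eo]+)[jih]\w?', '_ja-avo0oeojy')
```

Pattern: one or more of a digit, then one or more of a word character (captured); then one or more of one of [eo] (captured); then one of [jih], then optionally a word character.
The group in the pattern means `split` returns the separators' captures alongside the pieces.

['_ja-avo', '0oe', 'o', '']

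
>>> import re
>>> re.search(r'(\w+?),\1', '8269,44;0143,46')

None

The backreference `\1` re-matches whatever the first group consumed, character for character.
`re.search` scans for the first position where the pattern succeeds.
Here nothing in the string fits, so the call returns None.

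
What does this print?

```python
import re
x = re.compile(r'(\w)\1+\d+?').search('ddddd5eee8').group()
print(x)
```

ddddd5

`\1` is not a pattern — it's the concrete string captured by group 1, re-applied verbatim.
`re.search` scans for the first position where the pattern succeeds.
The match spans [0:6] → 'ddddd5'.
Captured: group 1 = 'd'.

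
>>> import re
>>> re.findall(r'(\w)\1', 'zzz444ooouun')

['z', '4', 'o', 'u']

The backreference `\1` re-matches whatever the first group consumed, character for character.
With a single group, `findall` returns only what that group captured — 4 items.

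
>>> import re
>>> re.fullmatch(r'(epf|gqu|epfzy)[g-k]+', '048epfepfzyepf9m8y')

None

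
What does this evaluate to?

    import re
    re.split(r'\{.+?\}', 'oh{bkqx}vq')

['oh', 'vq']

The string is cut at each match, leaving 2 pieces.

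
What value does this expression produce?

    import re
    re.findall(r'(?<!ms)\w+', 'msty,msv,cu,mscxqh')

['msty', 'msv', 'cu', 'mscxqh']

Because the assertion is negative and zero-width, positions next to the forbidden text are skipped.
`findall` yields the raw match text (4 of them) because the pattern has no groups.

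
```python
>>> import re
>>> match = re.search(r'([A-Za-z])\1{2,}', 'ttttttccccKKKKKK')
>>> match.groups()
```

('t',)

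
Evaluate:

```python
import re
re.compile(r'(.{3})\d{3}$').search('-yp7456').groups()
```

The match spans [1:7] → 'yp7456'.
Captured: group 1 = 'yp7'.

('yp7',)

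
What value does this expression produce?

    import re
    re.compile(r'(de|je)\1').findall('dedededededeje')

After group 1 captures some text, `\1` only succeeds where that same text appears again.
Matches: at [0:4] match 'dede', group 1 = 'de'; at [4:8] match 'dede', group 1 = 'de'; at [8:12] match 'dede', group 1 = 'de'.
With a single group, `findall` returns only what that group captured — 3 items.

['de', 'de', 'de']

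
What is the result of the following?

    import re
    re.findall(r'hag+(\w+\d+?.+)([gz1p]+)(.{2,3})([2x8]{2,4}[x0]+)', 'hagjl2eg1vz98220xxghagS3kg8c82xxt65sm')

[('jl2eg1vz98220xxghagS3k', 'g', '8c8', '2xx')]

Multiple groups make `findall` return tuples — one 4-tuple for the one match.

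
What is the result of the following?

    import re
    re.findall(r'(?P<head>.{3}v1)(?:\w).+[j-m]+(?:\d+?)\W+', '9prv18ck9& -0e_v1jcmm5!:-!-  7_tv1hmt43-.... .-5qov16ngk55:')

['9prv1']

Pattern: exactly 3 of any character, then the literal 'v1' (captured as 'head'); then a word character (non-capturing group); then one or more of any character, then one or more of a character in [j-m]; then one or more of a digit (lazy) (non-capturing group); then one or more of a non-word character.
Matches: at [0:59] match '9prv18ck9& -0e_v1jcmm5!:-!-  7_tv1hmt43-.... .-5qov16ngk55:', group 1 = '9prv1'.
Because there's exactly one group, `findall` drops the full match and keeps group 1 from the one hit.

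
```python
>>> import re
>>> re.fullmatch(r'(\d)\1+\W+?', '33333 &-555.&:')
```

A backreference is literal: `\1` must see the identical characters the first group matched.
For `fullmatch`, every character of the input must be accounted for by the pattern.
Here the pattern can't cover the whole string, so the call returns None.

None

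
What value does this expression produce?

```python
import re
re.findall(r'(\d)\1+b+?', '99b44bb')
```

['9', '4']

The backreference `\1` re-matches whatever the first group consumed, character for character.
Because there's exactly one group, `findall` drops the full match and keeps group 1 from each hit.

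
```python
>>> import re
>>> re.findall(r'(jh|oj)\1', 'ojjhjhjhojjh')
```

After group 1 captures some text, `\1` only succeeds where that same text appears again.
Matches: at [2:6] match 'jhjh', group 1 = 'jh'.
With a single group, `findall` returns only what that group captured — 1 item.

['jh']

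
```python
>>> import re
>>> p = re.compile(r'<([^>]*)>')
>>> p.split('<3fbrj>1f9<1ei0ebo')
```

['', '3fbrj', '1f9<1ei0ebo']

Matches to split on: at [0:7] → '<3fbrj>'.
`re.split` interleaves the captured-group text with the surrounding fragments.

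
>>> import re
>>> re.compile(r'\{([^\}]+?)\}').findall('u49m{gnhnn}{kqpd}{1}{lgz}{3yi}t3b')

['gnhnn', 'kqpd', '1', 'lgz', '3yi']

Matches: at [4:11] match '{gnhnn}', group 1 = 'gnhnn'; at [11:17] match '{kqpd}', group 1 = 'kqpd'; at [17:20] match '{1}', group 1 = '1'; at [20:25] match '{lgz}', group 1 = 'lgz'; at [25:30] match '{3yi}', group 1 = '3yi'.
One capturing group, so `findall` returns just the captured substring from each match — 5 in all.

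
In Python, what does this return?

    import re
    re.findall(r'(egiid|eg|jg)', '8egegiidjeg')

['eg', 'egiid', 'eg']

Alternation isn't longest-match — the leftmost alternative that fits at this position is chosen.
Scanning left to right: at [1:3] match 'eg', group 1 = 'eg'; at [3:8] match 'egiid', group 1 = 'egiid'; at [9:11] match 'eg', group 1 = 'eg'.
One capturing group, so `findall` returns just the captured substring from each match — 3 in all.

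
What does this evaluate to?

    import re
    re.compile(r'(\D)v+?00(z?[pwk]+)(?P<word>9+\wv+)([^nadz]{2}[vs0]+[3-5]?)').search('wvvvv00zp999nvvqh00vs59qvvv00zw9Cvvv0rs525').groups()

('w', 'zp', '999nvv', 'qh00vs5')

This matches a non-digit (captured); then one or more of the literal 'v' (lazy), then the literal '00'; then optionally a literal 'z', then one or more of one of [pwk] (captured); then one or more of a literal '9', then a word character, then one or more of the literal 'v' (captured as 'word'); then exactly 2 of any character except [nadz], then one or more of one of [vs0], then optionally a character in [3-5] (captured).
Unlike `match`, `search` isn't anchored — it looks for the pattern anywhere in the string.
The match spans [0:22] → 'wvvvv00zp999nvvqh00vs5'.
Captured: group 1 = 'w', group 2 = 'zp', group 3 = '999nvv', group 4 = 'qh00vs5'.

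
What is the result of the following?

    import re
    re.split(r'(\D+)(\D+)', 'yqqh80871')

['', 'yqq', 'h', '80871']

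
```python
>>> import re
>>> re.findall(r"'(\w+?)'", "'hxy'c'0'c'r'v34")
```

['hxy', '0', 'r']

Walking the string: at [0:5] match "'hxy'", group 1 = 'hxy'; at [6:9] match "'0'", group 1 = '0'; at [10:13] match "'r'", group 1 = 'r'.
`findall` collects group 1 from each match (3 total).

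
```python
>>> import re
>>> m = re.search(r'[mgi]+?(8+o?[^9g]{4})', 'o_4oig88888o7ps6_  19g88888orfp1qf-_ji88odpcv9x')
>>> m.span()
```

The match spans [4:16] → 'ig88888o7ps6'.

(4, 16)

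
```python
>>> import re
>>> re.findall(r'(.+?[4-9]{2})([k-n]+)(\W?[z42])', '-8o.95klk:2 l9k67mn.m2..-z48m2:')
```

[('-8o.95', 'klk', ':2'), (' l9k67mn.m2..-z48', 'm', '2')]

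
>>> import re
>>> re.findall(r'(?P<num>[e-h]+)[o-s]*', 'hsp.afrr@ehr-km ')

['h', 'f', 'eh']

The pattern matches one or more of a character in [e-h] (captured as 'num'); then zero or more of a character in [o-s].
Walking the string: at [0:3] match 'hsp', group 1 = 'h'; at [5:8] match 'frr', group 1 = 'f'; at [9:12] match 'ehr', group 1 = 'eh'.
With a single group, `findall` returns only what that group captured — 3 items.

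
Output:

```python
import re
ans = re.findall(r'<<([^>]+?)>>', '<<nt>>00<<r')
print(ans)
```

['nt']

With a single group, `findall` returns only what that group captured — 1 item.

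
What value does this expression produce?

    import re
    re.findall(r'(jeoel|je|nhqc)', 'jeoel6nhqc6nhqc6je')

['jeoel', 'nhqc', 'nhqc', 'je']

`|` is ordered: at each position the engine commits to the first alternative that works.
Scanning left to right: at [0:5] match 'jeoel', group 1 = 'jeoel'; at [6:10] match 'nhqc', group 1 = 'nhqc'; at [11:15] match 'nhqc', group 1 = 'nhqc'; at [16:18] match 'je', group 1 = 'je'.
With a single group, `findall` returns only what that group captured — 4 items.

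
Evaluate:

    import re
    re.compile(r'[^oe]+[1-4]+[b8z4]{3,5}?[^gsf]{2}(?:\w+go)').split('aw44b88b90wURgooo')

This matches one or more of any character except [oe]; then one or more of a character in [1-4]; then 3 to 5 of one of [b8z4] (lazy), then exactly 2 of any character except [gsf]; then one or more of a word character, then the literal 'go' (non-capturing group).
Matches to split on: at [0:15] → 'aw44b88b90wURgo'.
`split` removes every match and returns the 2 fragments in between.

['', 'oo']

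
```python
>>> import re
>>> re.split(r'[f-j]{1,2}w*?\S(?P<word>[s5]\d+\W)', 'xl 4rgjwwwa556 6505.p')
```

Pattern: 1 to 2 of a character in [f-j], then zero or more of a literal 'w' (lazy), then a non-whitespace character; then one of [s5], then one or more of a digit, then a non-word character (captured as 'word').
Matches to split on: at [5:15] → 'gjwwwa556 '.
`re.split` interleaves the captured-group text with the surrounding fragments.

['xl 4r', '556 ', '6505.p']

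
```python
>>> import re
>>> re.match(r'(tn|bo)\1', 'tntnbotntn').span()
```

(0, 4)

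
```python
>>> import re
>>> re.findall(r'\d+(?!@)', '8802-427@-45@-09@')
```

The negative lookahead/lookbehind blocks any match where the forbidden context is present.
Walking the string: at [0:4] → '8802'; at [5:7] → '42'; at [10:11] → '4'; at [14:15] → '0'.
No capturing groups, so `findall` returns the 4 full match strings.

['8802', '42', '4', '0']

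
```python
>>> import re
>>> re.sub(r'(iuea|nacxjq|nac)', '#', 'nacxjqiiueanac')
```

'#i##'

`|` is ordered: at each position the engine commits to the first alternative that works.
Matches: at [0:6] → 'nacxjq'; at [7:11] → 'iuea'; at [11:14] → 'nac'.
`sub` substitutes '#' at each match site.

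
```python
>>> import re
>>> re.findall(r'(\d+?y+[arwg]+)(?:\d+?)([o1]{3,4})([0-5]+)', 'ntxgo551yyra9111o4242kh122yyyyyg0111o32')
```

Pattern: one or more of a digit (lazy), then one or more of a literal 'y', then one or more of one of [arwg] (captured); then one or more of a digit (lazy) (non-capturing group); then 3 to 4 of one of [o1] (captured); then one or more of a character in [0-5] (captured).
The `?` after the quantifier makes it lazy — it takes as little as possible before letting the rest of the pattern try.
Matches: at [5:21] match '551yyra9111o4242', groups = ('551yyra', '111o', '4242'); at [23:39] match '122yyyyyg0111o32', groups = ('122yyyyyg', '111o', '32').
With 3 capturing groups, `findall` returns a 3-tuple per match.

[('551yyra', '111o', '4242'), ('122yyyyyg', '111o', '32')]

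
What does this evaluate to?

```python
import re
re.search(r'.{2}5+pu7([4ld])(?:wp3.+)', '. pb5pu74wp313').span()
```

(2, 14)

This matches exactly 2 of any character, then one or more of a literal '5', then the literal 'pu7'; then one of [4ld] (captured); then the literal 'wp3', then one or more of any character (non-capturing group).
`re.search` scans for the first position where the pattern succeeds.
The match spans [2:14] → 'pb5pu74wp313'.
Captured: group 1 = '4'.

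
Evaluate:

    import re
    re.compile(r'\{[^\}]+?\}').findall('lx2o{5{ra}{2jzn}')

Since nothing is captured, `findall` lists the 2 matched substrings directly.

['{5{ra}', '{2jzn}']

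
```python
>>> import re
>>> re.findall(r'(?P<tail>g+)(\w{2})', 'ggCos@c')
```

Multiple groups make `findall` return tuples — one 2-tuple for the one match.

[('gg', 'Co')]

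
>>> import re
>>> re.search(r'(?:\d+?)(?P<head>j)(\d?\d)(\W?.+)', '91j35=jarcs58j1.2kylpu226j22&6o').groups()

('j', '35', '=jarcs58j1.2kylpu226j22&6o')

This matches one or more of a digit (lazy) (non-capturing group); then a literal 'j' (captured as 'head'); then optionally a digit, then a digit (captured); then optionally a non-word character, then one or more of any character (captured).
`re.search` scans for the first position where the pattern succeeds.
The match spans [0:31] → '91j35=jarcs58j1.2kylpu226j22&6o'.
Captured: group 1 = 'j', group 2 = '35', group 3 = '=jarcs58j1.2kylpu226j22&6o'.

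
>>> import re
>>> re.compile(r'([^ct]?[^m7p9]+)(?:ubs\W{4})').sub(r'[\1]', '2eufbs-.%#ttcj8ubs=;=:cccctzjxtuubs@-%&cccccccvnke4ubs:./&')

The pattern matches optionally any character except [ct], then one or more of any character except [m7p9] (captured); then the literal 'ubs', then exactly 4 of a non-word character (non-capturing group).
Matches: at [0:58] → '2eufbs-.%#ttcj8ubs=;=:cccctzjxtuubs@-%&cccccccvnke4ubs:./&'.
The replacement refers to a captured group, so each match is rewritten using its own captured text.

'[2eufbs-.%#ttcj8ubs=;=:cccctzjxtuubs@-%&cccccccvnke4]'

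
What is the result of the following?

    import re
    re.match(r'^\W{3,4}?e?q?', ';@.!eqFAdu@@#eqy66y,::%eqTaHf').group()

With `match`, the pattern is implicitly anchored at the beginning.
The match spans [0:3] → ';@.'.

';@.'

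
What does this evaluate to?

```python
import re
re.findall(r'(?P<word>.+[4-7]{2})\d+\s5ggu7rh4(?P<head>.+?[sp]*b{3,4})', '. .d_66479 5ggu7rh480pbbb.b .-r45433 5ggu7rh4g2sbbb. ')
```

The pattern matches one or more of any character, then exactly 2 of a character in [4-7] (captured as 'word'); then one or more of a digit, then whitespace, then the literal '5gg'; then the literal 'u7r', then the literal 'h4'; then one or more of any character (lazy), then zero or more of one of [sp], then 3 to 4 of the literal 'b' (captured as 'head').
Walking the string: at [0:51] match '. .d_66479 5ggu7rh480pbbb.b .-r45433 5ggu7rh4g2sbbb', groups = ('. .d_66479 5ggu7rh480pbbb.b .-r454', 'g2sbbb').
With 2 capturing groups, `findall` returns a 2-tuple per match.

[('. .d_66479 5ggu7rh480pbbb.b .-r454', 'g2sbbb')]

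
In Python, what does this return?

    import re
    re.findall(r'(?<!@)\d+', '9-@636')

['9', '36']

The negative lookahead/lookbehind blocks any match where the forbidden context is present.
With no groups in the pattern, `findall` gives back each whole match — 2 here.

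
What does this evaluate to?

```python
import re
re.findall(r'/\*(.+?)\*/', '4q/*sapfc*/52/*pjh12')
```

Matches: at [2:11] match '/*sapfc*/', group 1 = 'sapfc'.
One capturing group, so `findall` returns just the captured substring from the one match — 1 in all.

['sapfc']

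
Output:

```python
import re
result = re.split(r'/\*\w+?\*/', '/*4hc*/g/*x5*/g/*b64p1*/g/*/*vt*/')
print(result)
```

['', 'g', 'g', 'g/*', '']

Matches to split on: at [0:7] → '/*4hc*/'; at [8:14] → '/*x5*/'; at [15:24] → '/*b64p1*/'; at [27:33] → '/*vt*/'.
`split` removes every match and returns the 5 fragments in between.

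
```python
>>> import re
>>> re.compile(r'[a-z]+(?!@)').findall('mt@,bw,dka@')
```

`(?!…)`/`(?<!…)` only lets a position through if the neighbouring text does NOT match; no characters are consumed.
Matches: at [0:1] → 'm'; at [4:6] → 'bw'; at [7:9] → 'dk'.
With no groups in the pattern, `findall` gives back each whole match — 3 here.

['m', 'bw', 'dk']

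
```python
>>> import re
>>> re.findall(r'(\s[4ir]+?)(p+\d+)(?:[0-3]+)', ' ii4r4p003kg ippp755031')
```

[(' ii4r4', 'p00'), (' i', 'ppp75503')]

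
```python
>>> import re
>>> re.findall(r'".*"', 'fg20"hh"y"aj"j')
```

No capturing groups, so `findall` returns the 1 full match string.

['"hh"y"aj"']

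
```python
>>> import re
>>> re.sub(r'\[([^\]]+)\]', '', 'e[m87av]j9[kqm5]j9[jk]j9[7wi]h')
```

Matches: at [1:8] → '[m87av]'; at [10:16] → '[kqm5]'; at [18:22] → '[jk]'; at [24:29] → '[7wi]'.
`sub` substitutes '' at each match site.

'ej9j9j9h'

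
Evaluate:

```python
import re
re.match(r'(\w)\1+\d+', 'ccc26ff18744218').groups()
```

('c',)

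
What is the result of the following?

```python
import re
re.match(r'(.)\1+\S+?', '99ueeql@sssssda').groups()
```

('9',)

`\1` has to match the exact text group 1 already captured.
`match` is anchored at position 0; if the pattern doesn't fit there, it returns None.
The match spans [0:3] → '99u'.
Captured: group 1 = '9'.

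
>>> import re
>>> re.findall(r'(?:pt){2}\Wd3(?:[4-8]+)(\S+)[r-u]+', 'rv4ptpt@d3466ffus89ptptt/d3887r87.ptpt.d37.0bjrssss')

['ffus89ptptt/d3887r87.ptpt.d37.0bjrsss']

The pattern matches the literal 'pt' repeated 2 times, then a non-word character, then the literal 'd3'; then one or more of a character in [4-8] (non-capturing group); then one or more of a non-whitespace character (captured); then one or more of a character in [r-u].
Matches: at [3:51] match 'ptpt@d3466ffus89ptptt/d3887r87.ptpt.d37.0bjrssss', group 1 = 'ffus89ptptt/d3887r87.ptpt.d37.0bjrsss'.
Because there's exactly one group, `findall` drops the full match and keeps group 1 from the one hit.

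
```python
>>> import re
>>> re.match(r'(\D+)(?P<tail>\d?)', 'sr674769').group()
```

The pattern matches one or more of a non-digit (captured); then optionally a digit (captured as 'tail').
With `match`, the pattern is implicitly anchored at the beginning.
The match spans [0:3] → 'sr6'.
Captured: group 1 = 'sr', group 2 = '6'.

'sr6'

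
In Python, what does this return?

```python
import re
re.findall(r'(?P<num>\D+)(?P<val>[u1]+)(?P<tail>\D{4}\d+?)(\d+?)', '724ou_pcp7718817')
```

This matches one or more of a non-digit (captured as 'num'); then one or more of one of [u1] (captured as 'val'); then exactly 4 of a non-digit, then one or more of a digit (lazy) (captured as 'tail'); then one or more of a digit (lazy) (captured).
A `+?`/`*?`/`{m,n}?` starts at its minimum and grows only as far as needed for what follows to match.
Walking the string: at [3:11] match 'ou_pcp77', groups = ('o', 'u', '_pcp7', '7').
Multiple groups make `findall` return tuples — one 4-tuple for the one match.

[('o', 'u', '_pcp7', '7')]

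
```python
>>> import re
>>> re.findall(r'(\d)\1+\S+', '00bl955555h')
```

['0']

`\1` is not a pattern — it's the concrete string captured by group 1, re-applied verbatim.
Because there's exactly one group, `findall` drops the full match and keeps group 1 from the one hit.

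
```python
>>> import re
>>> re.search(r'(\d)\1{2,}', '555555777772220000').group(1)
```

`\1` is not a pattern — it's the concrete string captured by group 1, re-applied verbatim.
`search` walks the string left to right and returns the first match it finds.
The match spans [0:6] → '555555'.
Captured: group 1 = '5'.

'5'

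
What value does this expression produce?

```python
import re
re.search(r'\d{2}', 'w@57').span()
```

(2, 4)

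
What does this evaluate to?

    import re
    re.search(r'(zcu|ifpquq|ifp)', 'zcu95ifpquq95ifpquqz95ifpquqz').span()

The match spans [0:3] → 'zcu'.

(0, 3)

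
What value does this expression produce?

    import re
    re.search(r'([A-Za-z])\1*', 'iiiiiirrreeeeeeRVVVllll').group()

'iiiiii'

After group 1 captures some text, `\1` only succeeds where that same text appears again.
`search` walks the string left to right and returns the first match it finds.
The match spans [0:6] → 'iiiiii'.
Captured: group 1 = 'i'.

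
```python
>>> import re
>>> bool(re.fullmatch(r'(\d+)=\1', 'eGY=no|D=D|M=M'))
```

False

The backreference `\1` re-matches whatever the first group consumed, character for character.
`re.fullmatch` is like wrapping the pattern in `^…$` (in single-line mode).
Here the string isn't matched end-to-end, so the call returns None, and `bool(None)` is False.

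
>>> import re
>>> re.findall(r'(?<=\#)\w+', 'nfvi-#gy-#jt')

['gy', 'jt']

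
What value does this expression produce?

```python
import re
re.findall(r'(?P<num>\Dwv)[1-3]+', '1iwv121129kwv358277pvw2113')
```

['iwv', 'kwv']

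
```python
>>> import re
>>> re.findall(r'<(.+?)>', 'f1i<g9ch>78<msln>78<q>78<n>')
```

['g9ch', 'msln', 'q', 'n']

With the lazy modifier that quantifier settles for the fewest repetitions that let the rest of the pattern succeed (the atoms after it are unaffected and can still be greedy).
Scanning left to right: at [3:9] match '<g9ch>', group 1 = 'g9ch'; at [11:17] match '<msln>', group 1 = 'msln'; at [19:22] match '<q>', group 1 = 'q'; at [24:27] match '<n>', group 1 = 'n'.
`findall` collects group 1 from each match (4 total).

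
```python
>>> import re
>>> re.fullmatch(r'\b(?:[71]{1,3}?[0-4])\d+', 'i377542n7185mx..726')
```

None

This matches a word boundary (`\b`, zero-width); then 1 to 3 of one of [71] (lazy), then a character in [0-4] (non-capturing group); then one or more of a digit.
`re.fullmatch` requires the pattern to consume the entire string.
Here the pattern can't cover the whole string, so the call returns None.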